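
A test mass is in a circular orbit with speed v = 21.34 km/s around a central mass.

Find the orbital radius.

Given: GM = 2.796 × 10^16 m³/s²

Convert to SI: v = 21.34 km/s = 21340 m/s.
For a circular orbit, v² = GM / r, so r = GM / v².
r = 2.796e+16 / (21340)² m ≈ 6.14e+07 m = 61.4 Mm.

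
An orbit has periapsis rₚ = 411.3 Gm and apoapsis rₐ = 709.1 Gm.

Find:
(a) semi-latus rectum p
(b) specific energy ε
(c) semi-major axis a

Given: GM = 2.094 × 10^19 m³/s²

Convert to SI: rₚ = 411.3 Gm = 4.113e+11 m; rₐ = 709.1 Gm = 7.091e+11 m.
(a) From a = (rₚ + rₐ)/2 = 5.602e+11 m and e = (rₐ − rₚ)/(rₐ + rₚ) = 0.265798, p = a(1 − e²) = 5.602e+11 · (1 − (0.265798)²) ≈ 5.206e+11 m
(b) With a = (rₚ + rₐ)/2 = 5.602e+11 m, ε = −GM/(2a) = −2.094e+19/(2 · 5.602e+11) J/kg ≈ -1.869e+07 J/kg
(c) a = (rₚ + rₐ)/2 = (4.113e+11 + 7.091e+11)/2 ≈ 5.602e+11 m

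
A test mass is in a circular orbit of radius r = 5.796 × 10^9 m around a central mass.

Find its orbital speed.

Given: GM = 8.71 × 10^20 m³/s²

For a circular orbit, gravity supplies the centripetal force, so v = √(GM / r).
v = √(8.71e+20 / 5.796e+09) m/s ≈ 3.877e+05 m/s = 387.7 km/s.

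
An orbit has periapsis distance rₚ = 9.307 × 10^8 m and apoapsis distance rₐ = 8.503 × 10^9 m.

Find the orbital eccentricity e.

e = (rₐ − rₚ) / (rₐ + rₚ).
e = (8.503e+09 − 9.307e+08) / (8.503e+09 + 9.307e+08) = 7.5723e+09 / 9.4337e+09 ≈ 0.8027.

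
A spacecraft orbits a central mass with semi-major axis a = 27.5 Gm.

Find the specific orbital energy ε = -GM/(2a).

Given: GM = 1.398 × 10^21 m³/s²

Convert to SI: a = 27.5 Gm = 2.75e+10 m.
ε = −GM / (2a).
ε = −1.398e+21 / (2 · 2.75e+10) J/kg ≈ -2.542e+10 J/kg = -25.42 GJ/kg.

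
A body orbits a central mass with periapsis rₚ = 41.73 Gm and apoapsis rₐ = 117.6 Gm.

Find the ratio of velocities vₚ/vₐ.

Convert to SI: rₚ = 41.73 Gm = 4.173e+10 m; rₐ = 117.6 Gm = 1.176e+11 m.
Conservation of angular momentum gives rₚvₚ = rₐvₐ, so vₚ/vₐ = rₐ/rₚ.
vₚ/vₐ = 1.176e+11 / 4.173e+10 ≈ 2.818.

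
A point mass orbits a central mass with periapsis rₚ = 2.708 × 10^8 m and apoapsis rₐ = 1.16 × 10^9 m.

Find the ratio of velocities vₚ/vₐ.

Conservation of angular momentum gives rₚvₚ = rₐvₐ, so vₚ/vₐ = rₐ/rₚ.
vₚ/vₐ = 1.16e+09 / 2.708e+08 ≈ 4.284.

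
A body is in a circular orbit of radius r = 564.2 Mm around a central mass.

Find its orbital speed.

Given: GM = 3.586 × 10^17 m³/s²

Convert to SI: r = 564.2 Mm = 5.642e+08 m.
For a circular orbit, gravity supplies the centripetal force, so v = √(GM / r).
v = √(3.586e+17 / 5.642e+08) m/s ≈ 2.521e+04 m/s = 25.21 km/s.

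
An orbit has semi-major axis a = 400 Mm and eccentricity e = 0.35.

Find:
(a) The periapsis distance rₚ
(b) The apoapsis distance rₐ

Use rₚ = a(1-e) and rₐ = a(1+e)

Convert to SI: a = 400 Mm = 4e+08 m.
(a) rₚ = a(1 − e) = 4e+08 · (1 − 0.35) = 4e+08 · 0.65 ≈ 2.6e+08 m = 260 Mm.
(b) rₐ = a(1 + e) = 4e+08 · (1 + 0.35) = 4e+08 · 1.35 ≈ 5.4e+08 m = 540 Mm.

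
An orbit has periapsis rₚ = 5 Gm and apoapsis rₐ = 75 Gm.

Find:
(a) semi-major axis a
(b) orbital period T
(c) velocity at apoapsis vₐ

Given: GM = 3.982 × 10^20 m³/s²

Convert to SI: rₚ = 5 Gm = 5e+09 m; rₐ = 75 Gm = 7.5e+10 m.
(a) a = (rₚ + rₐ)/2 = (5e+09 + 7.5e+10)/2 ≈ 4e+10 m
(b) With a = (rₚ + rₐ)/2 = 4e+10 m, T = 2π √(a³/GM) = 2π √((4e+10)³/3.982e+20) s ≈ 2.519e+06 s
(c) With a = (rₚ + rₐ)/2 = 4e+10 m, vₐ = √(GM (2/rₐ − 1/a)) = √(3.982e+20 · (2/7.5e+10 − 1/4e+10)) m/s ≈ 2.576e+04 m/s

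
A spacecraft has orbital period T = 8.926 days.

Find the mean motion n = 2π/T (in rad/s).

Convert to SI: T = 8.926 days = 771206 s.
n = 2π / T.
n = 2π / 771206 s ≈ 8.147e-06 rad/s.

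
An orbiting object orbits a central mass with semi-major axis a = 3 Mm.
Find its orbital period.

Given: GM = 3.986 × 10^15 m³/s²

Convert to SI: a = 3 Mm = 3e+06 m.
Kepler's third law: T = 2π √(a³ / GM).
Substituting a = 3e+06 m and GM = 3.986e+15 m³/s²:
T = 2π √((3e+06)³ / 3.986e+15) s
T ≈ 517.1 s = 8.619 minutes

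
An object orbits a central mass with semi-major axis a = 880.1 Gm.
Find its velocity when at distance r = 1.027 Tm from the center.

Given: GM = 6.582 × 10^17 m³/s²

Convert to SI: a = 880.1 Gm = 8.801e+11 m; r = 1.027 Tm = 1.027e+12 m.
Vis-viva: v = √(GM · (2/r − 1/a)).
2/r − 1/a = 2/1.027e+12 − 1/8.801e+11 = 8.11185e-13 m⁻¹.
v = √(6.582e+17 · 8.11185e-13) m/s ≈ 730.7 m/s = 730.7 m/s.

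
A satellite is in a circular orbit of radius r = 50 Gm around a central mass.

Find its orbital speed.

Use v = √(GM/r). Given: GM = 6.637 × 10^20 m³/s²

Convert to SI: r = 50 Gm = 5e+10 m.
For a circular orbit, gravity supplies the centripetal force, so v = √(GM / r).
v = √(6.637e+20 / 5e+10) m/s ≈ 1.152e+05 m/s = 115.2 km/s.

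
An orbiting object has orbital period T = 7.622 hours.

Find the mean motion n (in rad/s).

Convert to SI: T = 7.622 hours = 27439.2 s.
n = 2π / T.
n = 2π / 27439.2 s ≈ 0.000229 rad/s.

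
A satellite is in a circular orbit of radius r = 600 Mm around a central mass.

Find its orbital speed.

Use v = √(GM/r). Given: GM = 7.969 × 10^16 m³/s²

Convert to SI: r = 600 Mm = 6e+08 m.
For a circular orbit, gravity supplies the centripetal force, so v = √(GM / r).
v = √(7.969e+16 / 6e+08) m/s ≈ 1.152e+04 m/s = 11.52 km/s.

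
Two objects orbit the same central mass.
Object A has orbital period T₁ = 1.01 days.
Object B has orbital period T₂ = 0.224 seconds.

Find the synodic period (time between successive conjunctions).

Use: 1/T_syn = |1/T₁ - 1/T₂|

Convert to SI: T₁ = 1.01 days = 87264 s.
T_syn = |T₁ · T₂ / (T₁ − T₂)|.
T_syn = |87264 · 0.224 / (87264 − 0.224)| s ≈ 0.224 s = 0.224 seconds.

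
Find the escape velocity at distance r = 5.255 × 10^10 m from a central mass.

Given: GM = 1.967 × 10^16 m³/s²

Escape velocity comes from setting total energy to zero: ½v² − GM/r = 0 ⇒ v_esc = √(2GM / r).
v_esc = √(2 · 1.967e+16 / 5.255e+10) m/s ≈ 865.2 m/s = 865.2 m/s.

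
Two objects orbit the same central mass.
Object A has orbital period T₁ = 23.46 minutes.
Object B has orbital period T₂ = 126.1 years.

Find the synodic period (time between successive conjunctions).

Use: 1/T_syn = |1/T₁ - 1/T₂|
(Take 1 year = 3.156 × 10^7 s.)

Convert to SI: T₁ = 23.46 minutes = 1407.6 s; T₂ = 126.1 years = 3.97972e+09 s.
T_syn = |T₁ · T₂ / (T₁ − T₂)|.
T_syn = |1407.6 · 3.97972e+09 / (1407.6 − 3.97972e+09)| s ≈ 1408 s = 23.46 minutes.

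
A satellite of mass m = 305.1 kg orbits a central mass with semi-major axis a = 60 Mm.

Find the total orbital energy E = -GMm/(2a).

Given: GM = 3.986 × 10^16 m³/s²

Convert to SI: a = 60 Mm = 6e+07 m.
E = −GMm / (2a).
E = −3.986e+16 · 305.1 / (2 · 6e+07) J ≈ -1.013e+11 J = -101.3 GJ.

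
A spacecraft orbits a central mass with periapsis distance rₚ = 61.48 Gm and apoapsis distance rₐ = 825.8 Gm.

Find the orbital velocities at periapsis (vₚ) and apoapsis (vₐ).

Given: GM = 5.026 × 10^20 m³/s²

Convert to SI: rₚ = 61.48 Gm = 6.148e+10 m; rₐ = 825.8 Gm = 8.258e+11 m.
Use the vis-viva equation v² = GM(2/r − 1/a) with a = (rₚ + rₐ)/2 = (6.148e+10 + 8.258e+11)/2 = 4.4364e+11 m.
vₚ = √(GM · (2/rₚ − 1/a)) = √(5.026e+20 · (2/6.148e+10 − 1/4.4364e+11)) m/s ≈ 1.234e+05 m/s = 123.4 km/s.
vₐ = √(GM · (2/rₐ − 1/a)) = √(5.026e+20 · (2/8.258e+11 − 1/4.4364e+11)) m/s ≈ 9184 m/s = 9.184 km/s.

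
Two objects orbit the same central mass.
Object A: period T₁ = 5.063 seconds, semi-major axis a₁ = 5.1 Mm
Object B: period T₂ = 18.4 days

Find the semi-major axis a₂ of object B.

Convert to SI: a₁ = 5.1 Mm = 5.1e+06 m; T₂ = 18.4 days = 1.58976e+06 s.
Kepler's third law: (T₁/T₂)² = (a₁/a₂)³ ⇒ a₂ = a₁ · (T₂/T₁)^(2/3).
T₂/T₁ = 1.58976e+06 / 5.063 = 313996.
a₂ = 5.1e+06 · (313996)^(2/3) m ≈ 2.356e+10 m = 23.56 Gm.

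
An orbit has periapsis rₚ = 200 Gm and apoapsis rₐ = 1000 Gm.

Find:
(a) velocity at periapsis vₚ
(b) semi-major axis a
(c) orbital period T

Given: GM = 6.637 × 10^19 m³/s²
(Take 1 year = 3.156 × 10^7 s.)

Convert to SI: rₚ = 200 Gm = 2e+11 m; rₐ = 1000 Gm = 1e+12 m.
(a) With a = (rₚ + rₐ)/2 = 6e+11 m, vₚ = √(GM (2/rₚ − 1/a)) = √(6.637e+19 · (2/2e+11 − 1/6e+11)) m/s ≈ 2.352e+04 m/s
(b) a = (rₚ + rₐ)/2 = (2e+11 + 1e+12)/2 ≈ 6e+11 m
(c) With a = (rₚ + rₐ)/2 = 6e+11 m, T = 2π √(a³/GM) = 2π √((6e+11)³/6.637e+19) s ≈ 3.584e+08 s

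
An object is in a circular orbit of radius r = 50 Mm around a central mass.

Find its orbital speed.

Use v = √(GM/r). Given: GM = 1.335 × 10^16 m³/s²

Convert to SI: r = 50 Mm = 5e+07 m.
For a circular orbit, gravity supplies the centripetal force, so v = √(GM / r).
v = √(1.335e+16 / 5e+07) m/s ≈ 1.634e+04 m/s = 16.34 km/s.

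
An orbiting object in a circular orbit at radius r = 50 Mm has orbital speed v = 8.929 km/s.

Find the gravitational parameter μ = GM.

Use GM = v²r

Convert to SI: r = 50 Mm = 5e+07 m; v = 8.929 km/s = 8929 m/s.
For a circular orbit v² = GM/r, so GM = v² · r.
GM = (8929)² · 5e+07 m³/s² ≈ 3.986e+15 m³/s² = 3.986 × 10^15 m³/s².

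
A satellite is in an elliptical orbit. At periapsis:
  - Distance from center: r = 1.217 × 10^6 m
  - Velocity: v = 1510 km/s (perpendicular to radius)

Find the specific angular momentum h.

Convert to SI: v = 1510 km/s = 1.51e+06 m/s.
With v perpendicular to r, h = r · v.
h = 1.217e+06 · 1.51e+06 m²/s ≈ 1.838e+12 m²/s.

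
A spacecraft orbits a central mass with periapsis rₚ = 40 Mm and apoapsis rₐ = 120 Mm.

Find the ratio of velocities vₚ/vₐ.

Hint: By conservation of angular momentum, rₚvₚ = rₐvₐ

Convert to SI: rₚ = 40 Mm = 4e+07 m; rₐ = 120 Mm = 1.2e+08 m.
Conservation of angular momentum gives rₚvₚ = rₐvₐ, so vₚ/vₐ = rₐ/rₚ.
vₚ/vₐ = 1.2e+08 / 4e+07 ≈ 3.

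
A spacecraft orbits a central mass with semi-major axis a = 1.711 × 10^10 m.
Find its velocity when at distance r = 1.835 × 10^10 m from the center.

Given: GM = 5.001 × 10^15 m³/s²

Vis-viva: v = √(GM · (2/r − 1/a)).
2/r − 1/a = 2/1.835e+10 − 1/1.711e+10 = 5.05465e-11 m⁻¹.
v = √(5.001e+15 · 5.05465e-11) m/s ≈ 502.8 m/s = 502.8 m/s.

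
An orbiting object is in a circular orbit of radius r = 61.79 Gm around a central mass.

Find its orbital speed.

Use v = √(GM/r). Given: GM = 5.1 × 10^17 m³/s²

Convert to SI: r = 61.79 Gm = 6.179e+10 m.
For a circular orbit, gravity supplies the centripetal force, so v = √(GM / r).
v = √(5.1e+17 / 6.179e+10) m/s ≈ 2873 m/s = 2.873 km/s.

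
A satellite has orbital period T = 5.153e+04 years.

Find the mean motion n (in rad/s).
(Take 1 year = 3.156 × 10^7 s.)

Convert to SI: T = 5.153e+04 years = 1.62629e+12 s.
n = 2π / T.
n = 2π / 1.62629e+12 s ≈ 3.864e-12 rad/s.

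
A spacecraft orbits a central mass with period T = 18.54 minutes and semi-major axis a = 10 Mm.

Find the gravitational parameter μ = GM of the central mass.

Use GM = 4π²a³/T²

Convert to SI: T = 18.54 minutes = 1112.4 s; a = 10 Mm = 1e+07 m.
GM = 4π² · a³ / T².
GM = 4π² · (1e+07)³ / (1112.4)² m³/s² ≈ 3.19e+16 m³/s² = 3.19 × 10^16 m³/s².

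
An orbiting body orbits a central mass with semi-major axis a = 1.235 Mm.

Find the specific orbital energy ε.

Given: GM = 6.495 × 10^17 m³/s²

Convert to SI: a = 1.235 Mm = 1.235e+06 m.
ε = −GM / (2a).
ε = −6.495e+17 / (2 · 1.235e+06) J/kg ≈ -2.63e+11 J/kg = -263 GJ/kg.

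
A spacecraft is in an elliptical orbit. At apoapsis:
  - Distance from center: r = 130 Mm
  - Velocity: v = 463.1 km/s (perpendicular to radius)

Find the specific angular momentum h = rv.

Convert to SI: r = 130 Mm = 1.3e+08 m; v = 463.1 km/s = 463100 m/s.
With v perpendicular to r, h = r · v.
h = 1.3e+08 · 463100 m²/s ≈ 6.02e+13 m²/s.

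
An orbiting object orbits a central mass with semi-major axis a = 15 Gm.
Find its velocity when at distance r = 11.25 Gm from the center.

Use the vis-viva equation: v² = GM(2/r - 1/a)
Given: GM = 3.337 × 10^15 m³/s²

Convert to SI: a = 15 Gm = 1.5e+10 m; r = 11.25 Gm = 1.125e+10 m.
Vis-viva: v = √(GM · (2/r − 1/a)).
2/r − 1/a = 2/1.125e+10 − 1/1.5e+10 = 1.11111e-10 m⁻¹.
v = √(3.337e+15 · 1.11111e-10) m/s ≈ 608.9 m/s = 608.9 m/s.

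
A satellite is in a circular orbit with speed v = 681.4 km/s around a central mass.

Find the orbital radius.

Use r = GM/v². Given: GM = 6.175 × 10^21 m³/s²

Convert to SI: v = 681.4 km/s = 681400 m/s.
For a circular orbit, v² = GM / r, so r = GM / v².
r = 6.175e+21 / (681400)² m ≈ 1.33e+10 m = 13.3 Gm.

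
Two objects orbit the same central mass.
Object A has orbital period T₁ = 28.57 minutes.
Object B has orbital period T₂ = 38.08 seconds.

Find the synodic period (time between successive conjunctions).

Convert to SI: T₁ = 28.57 minutes = 1714.2 s.
T_syn = |T₁ · T₂ / (T₁ − T₂)|.
T_syn = |1714.2 · 38.08 / (1714.2 − 38.08)| s ≈ 38.95 s = 38.95 seconds.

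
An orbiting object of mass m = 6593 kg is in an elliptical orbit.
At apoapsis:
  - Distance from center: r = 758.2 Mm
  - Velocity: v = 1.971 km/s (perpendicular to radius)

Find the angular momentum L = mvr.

Convert to SI: r = 758.2 Mm = 7.582e+08 m; v = 1.971 km/s = 1971 m/s.
Since v is perpendicular to r, L = m · v · r.
L = 6593 · 1971 · 7.582e+08 kg·m²/s ≈ 9.853e+15 kg·m²/s.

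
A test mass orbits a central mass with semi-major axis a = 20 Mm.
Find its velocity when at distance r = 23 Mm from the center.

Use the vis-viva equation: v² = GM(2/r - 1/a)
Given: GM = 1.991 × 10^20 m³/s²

Convert to SI: a = 20 Mm = 2e+07 m; r = 23 Mm = 2.3e+07 m.
Vis-viva: v = √(GM · (2/r − 1/a)).
2/r − 1/a = 2/2.3e+07 − 1/2e+07 = 3.69565e-08 m⁻¹.
v = √(1.991e+20 · 3.69565e-08) m/s ≈ 2.713e+06 m/s = 2713 km/s.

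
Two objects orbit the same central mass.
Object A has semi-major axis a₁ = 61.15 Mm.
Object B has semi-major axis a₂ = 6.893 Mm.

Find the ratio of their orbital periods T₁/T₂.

Convert to SI: a₁ = 61.15 Mm = 6.115e+07 m; a₂ = 6.893 Mm = 6.893e+06 m.
From Kepler's third law, (T₁/T₂)² = (a₁/a₂)³, so T₁/T₂ = (a₁/a₂)^(3/2).
a₁/a₂ = 6.115e+07 / 6.893e+06 = 8.87132.
T₁/T₂ = (8.87132)^(3/2) ≈ 26.42.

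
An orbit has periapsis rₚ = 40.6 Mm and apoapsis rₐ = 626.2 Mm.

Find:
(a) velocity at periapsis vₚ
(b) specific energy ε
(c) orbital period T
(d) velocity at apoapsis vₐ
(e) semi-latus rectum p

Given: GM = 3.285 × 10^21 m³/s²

Convert to SI: rₚ = 40.6 Mm = 4.06e+07 m; rₐ = 626.2 Mm = 6.262e+08 m.
(a) With a = (rₚ + rₐ)/2 = 3.334e+08 m, vₚ = √(GM (2/rₚ − 1/a)) = √(3.285e+21 · (2/4.06e+07 − 1/3.334e+08)) m/s ≈ 1.233e+07 m/s
(b) With a = (rₚ + rₐ)/2 = 3.334e+08 m, ε = −GM/(2a) = −3.285e+21/(2 · 3.334e+08) J/kg ≈ -4.927e+12 J/kg
(c) With a = (rₚ + rₐ)/2 = 3.334e+08 m, T = 2π √(a³/GM) = 2π √((3.334e+08)³/3.285e+21) s ≈ 667.4 s
(d) With a = (rₚ + rₐ)/2 = 3.334e+08 m, vₐ = √(GM (2/rₐ − 1/a)) = √(3.285e+21 · (2/6.262e+08 − 1/3.334e+08)) m/s ≈ 7.993e+05 m/s
(e) From a = (rₚ + rₐ)/2 = 3.334e+08 m and e = (rₐ − rₚ)/(rₐ + rₚ) = 0.878224, p = a(1 − e²) = 3.334e+08 · (1 − (0.878224)²) ≈ 7.626e+07 m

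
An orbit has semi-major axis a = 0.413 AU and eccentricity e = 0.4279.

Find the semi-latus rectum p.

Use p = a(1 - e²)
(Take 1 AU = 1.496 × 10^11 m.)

Convert to SI: a = 0.413 AU = 6.17848e+10 m.
p = a (1 − e²).
p = 6.17848e+10 · (1 − (0.4279)²) = 6.17848e+10 · 0.816902 ≈ 5.047e+10 m = 0.3374 AU.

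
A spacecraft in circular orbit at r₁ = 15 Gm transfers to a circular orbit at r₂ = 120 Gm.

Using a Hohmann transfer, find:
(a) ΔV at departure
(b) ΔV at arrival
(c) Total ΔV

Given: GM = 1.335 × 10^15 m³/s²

Convert to SI: r₁ = 15 Gm = 1.5e+10 m; r₂ = 120 Gm = 1.2e+11 m.
Transfer semi-major axis: a_t = (r₁ + r₂)/2 = (1.5e+10 + 1.2e+11)/2 = 6.75e+10 m.
Circular speeds: v₁ = √(GM/r₁) = 298.329 m/s, v₂ = √(GM/r₂) = 105.475 m/s.
Transfer speeds (vis-viva v² = GM(2/r − 1/a_t)): v₁ᵗ = 397.772 m/s, v₂ᵗ = 49.7214 m/s.
(a) ΔV₁ = |v₁ᵗ − v₁| ≈ 99.44 m/s = 99.44 m/s.
(b) ΔV₂ = |v₂ − v₂ᵗ| ≈ 55.75 m/s = 55.75 m/s.
(c) ΔV_total = ΔV₁ + ΔV₂ ≈ 155.2 m/s = 155.2 m/s.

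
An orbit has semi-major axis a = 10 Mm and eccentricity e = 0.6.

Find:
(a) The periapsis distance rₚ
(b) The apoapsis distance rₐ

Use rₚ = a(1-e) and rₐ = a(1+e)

Convert to SI: a = 10 Mm = 1e+07 m.
(a) rₚ = a(1 − e) = 1e+07 · (1 − 0.6) = 1e+07 · 0.4 ≈ 4e+06 m = 4 Mm.
(b) rₐ = a(1 + e) = 1e+07 · (1 + 0.6) = 1e+07 · 1.6 ≈ 1.6e+07 m = 16 Mm.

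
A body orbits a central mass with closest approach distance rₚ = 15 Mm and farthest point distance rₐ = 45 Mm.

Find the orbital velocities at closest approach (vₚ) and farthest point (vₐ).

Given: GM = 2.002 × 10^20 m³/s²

Convert to SI: rₚ = 15 Mm = 1.5e+07 m; rₐ = 45 Mm = 4.5e+07 m.
Use the vis-viva equation v² = GM(2/r − 1/a) with a = (rₚ + rₐ)/2 = (1.5e+07 + 4.5e+07)/2 = 3e+07 m.
vₚ = √(GM · (2/rₚ − 1/a)) = √(2.002e+20 · (2/1.5e+07 − 1/3e+07)) m/s ≈ 4.474e+06 m/s = 4474 km/s.
vₐ = √(GM · (2/rₐ − 1/a)) = √(2.002e+20 · (2/4.5e+07 − 1/3e+07)) m/s ≈ 1.491e+06 m/s = 1491 km/s.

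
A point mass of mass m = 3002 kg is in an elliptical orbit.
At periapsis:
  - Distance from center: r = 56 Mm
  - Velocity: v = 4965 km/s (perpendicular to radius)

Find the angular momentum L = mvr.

Convert to SI: r = 56 Mm = 5.6e+07 m; v = 4965 km/s = 4.965e+06 m/s.
Since v is perpendicular to r, L = m · v · r.
L = 3002 · 4.965e+06 · 5.6e+07 kg·m²/s ≈ 8.347e+17 kg·m²/s.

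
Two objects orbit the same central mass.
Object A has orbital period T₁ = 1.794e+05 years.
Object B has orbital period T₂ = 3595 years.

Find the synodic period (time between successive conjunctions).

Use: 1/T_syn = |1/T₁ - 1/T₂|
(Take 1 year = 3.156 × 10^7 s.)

Convert to SI: T₁ = 1.794e+05 years = 5.66186e+12 s; T₂ = 3595 years = 1.13458e+11 s.
T_syn = |T₁ · T₂ / (T₁ − T₂)|.
T_syn = |5.66186e+12 · 1.13458e+11 / (5.66186e+12 − 1.13458e+11)| s ≈ 1.158e+11 s = 3669 years.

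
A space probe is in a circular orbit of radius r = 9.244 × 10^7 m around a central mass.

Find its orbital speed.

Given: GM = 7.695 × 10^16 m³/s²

For a circular orbit, gravity supplies the centripetal force, so v = √(GM / r).
v = √(7.695e+16 / 9.244e+07) m/s ≈ 2.885e+04 m/s = 28.85 km/s.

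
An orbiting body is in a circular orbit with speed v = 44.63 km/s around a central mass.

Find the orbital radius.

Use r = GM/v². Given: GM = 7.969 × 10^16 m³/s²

Convert to SI: v = 44.63 km/s = 44630 m/s.
For a circular orbit, v² = GM / r, so r = GM / v².
r = 7.969e+16 / (44630)² m ≈ 4.001e+07 m = 40.01 Mm.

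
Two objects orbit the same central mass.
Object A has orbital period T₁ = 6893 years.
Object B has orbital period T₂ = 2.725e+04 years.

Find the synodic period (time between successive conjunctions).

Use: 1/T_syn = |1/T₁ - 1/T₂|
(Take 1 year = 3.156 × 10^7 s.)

Convert to SI: T₁ = 6893 years = 2.17543e+11 s; T₂ = 2.725e+04 years = 8.6001e+11 s.
T_syn = |T₁ · T₂ / (T₁ − T₂)|.
T_syn = |2.17543e+11 · 8.6001e+11 / (2.17543e+11 − 8.6001e+11)| s ≈ 2.912e+11 s = 9227 years.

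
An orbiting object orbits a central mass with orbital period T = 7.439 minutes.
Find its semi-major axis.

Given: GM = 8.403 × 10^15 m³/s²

Convert to SI: T = 7.439 minutes = 446.34 s.
Invert Kepler's third law: a = (GM · T² / (4π²))^(1/3).
Substituting T = 446.34 s and GM = 8.403e+15 m³/s²:
a = (8.403e+15 · (446.34)² / (4π²))^(1/3) m
a ≈ 3.487e+06 m = 3.487 Mm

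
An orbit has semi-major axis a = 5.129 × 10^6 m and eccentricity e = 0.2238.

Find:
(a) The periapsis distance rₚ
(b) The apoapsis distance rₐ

(a) rₚ = a(1 − e) = 5.129e+06 · (1 − 0.2238) = 5.129e+06 · 0.7762 ≈ 3.981e+06 m = 3.981 × 10^6 m.
(b) rₐ = a(1 + e) = 5.129e+06 · (1 + 0.2238) = 5.129e+06 · 1.2238 ≈ 6.277e+06 m = 6.277 × 10^6 m.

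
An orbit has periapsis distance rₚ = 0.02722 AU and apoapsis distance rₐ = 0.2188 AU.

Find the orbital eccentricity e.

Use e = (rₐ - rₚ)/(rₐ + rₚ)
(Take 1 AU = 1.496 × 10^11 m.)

Convert to SI: rₚ = 0.02722 AU = 4.07211e+09 m; rₐ = 0.2188 AU = 3.27325e+10 m.
e = (rₐ − rₚ) / (rₐ + rₚ).
e = (3.27325e+10 − 4.07211e+09) / (3.27325e+10 + 4.07211e+09) = 2.86604e+10 / 3.68046e+10 ≈ 0.7787.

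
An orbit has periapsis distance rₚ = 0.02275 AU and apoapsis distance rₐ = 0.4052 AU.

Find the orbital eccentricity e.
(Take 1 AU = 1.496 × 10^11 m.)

Convert to SI: rₚ = 0.02275 AU = 3.4034e+09 m; rₐ = 0.4052 AU = 6.06179e+10 m.
e = (rₐ − rₚ) / (rₐ + rₚ).
e = (6.06179e+10 − 3.4034e+09) / (6.06179e+10 + 3.4034e+09) = 5.72145e+10 / 6.40213e+10 ≈ 0.8937.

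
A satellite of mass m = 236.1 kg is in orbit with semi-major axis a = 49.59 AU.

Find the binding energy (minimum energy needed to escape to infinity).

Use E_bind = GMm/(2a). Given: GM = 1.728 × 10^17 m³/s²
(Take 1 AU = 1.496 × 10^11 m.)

Convert to SI: a = 49.59 AU = 7.41866e+12 m.
Total orbital energy is E = −GMm/(2a); binding energy is E_bind = −E = GMm/(2a).
E_bind = 1.728e+17 · 236.1 / (2 · 7.41866e+12) J ≈ 2.75e+06 J = 2.75 MJ.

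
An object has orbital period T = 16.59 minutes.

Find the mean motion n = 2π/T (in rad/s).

Convert to SI: T = 16.59 minutes = 995.4 s.
n = 2π / T.
n = 2π / 995.4 s ≈ 0.006312 rad/s.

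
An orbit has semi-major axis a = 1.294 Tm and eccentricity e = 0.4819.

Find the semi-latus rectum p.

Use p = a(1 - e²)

Convert to SI: a = 1.294 Tm = 1.294e+12 m.
p = a (1 − e²).
p = 1.294e+12 · (1 − (0.4819)²) = 1.294e+12 · 0.767772 ≈ 9.935e+11 m = 993.5 Gm.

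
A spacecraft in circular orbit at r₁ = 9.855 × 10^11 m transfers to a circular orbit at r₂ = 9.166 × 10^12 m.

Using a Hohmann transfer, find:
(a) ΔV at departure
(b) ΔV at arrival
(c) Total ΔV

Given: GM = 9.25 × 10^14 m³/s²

Transfer semi-major axis: a_t = (r₁ + r₂)/2 = (9.855e+11 + 9.166e+12)/2 = 5.07575e+12 m.
Circular speeds: v₁ = √(GM/r₁) = 30.6367 m/s, v₂ = √(GM/r₂) = 10.0457 m/s.
Transfer speeds (vis-viva v² = GM(2/r − 1/a_t)): v₁ᵗ = 41.1701 m/s, v₂ᵗ = 4.42649 m/s.
(a) ΔV₁ = |v₁ᵗ − v₁| ≈ 10.53 m/s = 10.53 m/s.
(b) ΔV₂ = |v₂ − v₂ᵗ| ≈ 5.619 m/s = 5.619 m/s.
(c) ΔV_total = ΔV₁ + ΔV₂ ≈ 16.15 m/s = 16.15 m/s.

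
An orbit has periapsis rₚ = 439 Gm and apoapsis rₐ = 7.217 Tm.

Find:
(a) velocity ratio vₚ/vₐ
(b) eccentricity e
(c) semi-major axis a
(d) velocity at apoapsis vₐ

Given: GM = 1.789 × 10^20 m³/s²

Convert to SI: rₚ = 439 Gm = 4.39e+11 m; rₐ = 7.217 Tm = 7.217e+12 m.
(a) Conservation of angular momentum (rₚvₚ = rₐvₐ) gives vₚ/vₐ = rₐ/rₚ = 7.217e+12/4.39e+11 ≈ 16.44
(b) e = (rₐ − rₚ)/(rₐ + rₚ) = (7.217e+12 − 4.39e+11)/(7.217e+12 + 4.39e+11) ≈ 0.8853
(c) a = (rₚ + rₐ)/2 = (4.39e+11 + 7.217e+12)/2 ≈ 3.828e+12 m
(d) With a = (rₚ + rₐ)/2 = 3.828e+12 m, vₐ = √(GM (2/rₐ − 1/a)) = √(1.789e+20 · (2/7.217e+12 − 1/3.828e+12)) m/s ≈ 1686 m/s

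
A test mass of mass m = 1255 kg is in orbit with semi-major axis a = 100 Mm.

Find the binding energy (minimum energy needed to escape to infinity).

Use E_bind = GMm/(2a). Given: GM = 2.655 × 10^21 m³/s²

Convert to SI: a = 100 Mm = 1e+08 m.
Total orbital energy is E = −GMm/(2a); binding energy is E_bind = −E = GMm/(2a).
E_bind = 2.655e+21 · 1255 / (2 · 1e+08) J ≈ 1.666e+16 J = 16.66 PJ.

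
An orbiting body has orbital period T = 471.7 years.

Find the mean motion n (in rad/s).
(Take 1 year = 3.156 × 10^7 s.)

Convert to SI: T = 471.7 years = 1.48869e+10 s.
n = 2π / T.
n = 2π / 1.48869e+10 s ≈ 4.221e-10 rad/s.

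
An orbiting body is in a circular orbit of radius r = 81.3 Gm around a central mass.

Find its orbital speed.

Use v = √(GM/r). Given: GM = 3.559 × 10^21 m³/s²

Convert to SI: r = 81.3 Gm = 8.13e+10 m.
For a circular orbit, gravity supplies the centripetal force, so v = √(GM / r).
v = √(3.559e+21 / 8.13e+10) m/s ≈ 2.092e+05 m/s = 209.2 km/s.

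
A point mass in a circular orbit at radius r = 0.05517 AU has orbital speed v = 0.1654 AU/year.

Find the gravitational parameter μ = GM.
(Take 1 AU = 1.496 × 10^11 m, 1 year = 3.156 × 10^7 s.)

Convert to SI: r = 0.05517 AU = 8.25343e+09 m; v = 0.1654 AU/year = 784.025 m/s.
For a circular orbit v² = GM/r, so GM = v² · r.
GM = (784.025)² · 8.25343e+09 m³/s² ≈ 5.073e+15 m³/s² = 5.073 × 10^15 m³/s².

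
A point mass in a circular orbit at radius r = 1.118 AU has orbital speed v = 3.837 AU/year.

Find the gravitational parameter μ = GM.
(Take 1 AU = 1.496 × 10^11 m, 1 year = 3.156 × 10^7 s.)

Convert to SI: r = 1.118 AU = 1.67253e+11 m; v = 3.837 AU/year = 18188.1 m/s.
For a circular orbit v² = GM/r, so GM = v² · r.
GM = (18188.1)² · 1.67253e+11 m³/s² ≈ 5.533e+19 m³/s² = 5.533 × 10^19 m³/s².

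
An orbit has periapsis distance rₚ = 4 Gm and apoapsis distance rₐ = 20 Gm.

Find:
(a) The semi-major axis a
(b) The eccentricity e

Convert to SI: rₚ = 4 Gm = 4e+09 m; rₐ = 20 Gm = 2e+10 m.
(a) a = (rₚ + rₐ) / 2 = (4e+09 + 2e+10) / 2 ≈ 1.2e+10 m = 12 Gm.
(b) e = (rₐ − rₚ) / (rₐ + rₚ) = (2e+10 − 4e+09) / (2e+10 + 4e+09) ≈ 0.6667.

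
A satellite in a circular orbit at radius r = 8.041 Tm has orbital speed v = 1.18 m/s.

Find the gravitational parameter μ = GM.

Convert to SI: r = 8.041 Tm = 8.041e+12 m.
For a circular orbit v² = GM/r, so GM = v² · r.
GM = (1.18)² · 8.041e+12 m³/s² ≈ 1.12e+13 m³/s² = 1.12 × 10^13 m³/s².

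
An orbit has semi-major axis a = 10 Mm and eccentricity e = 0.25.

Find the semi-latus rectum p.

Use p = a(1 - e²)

Convert to SI: a = 10 Mm = 1e+07 m.
p = a (1 − e²).
p = 1e+07 · (1 − (0.25)²) = 1e+07 · 0.9375 ≈ 9.375e+06 m = 9.375 Mm.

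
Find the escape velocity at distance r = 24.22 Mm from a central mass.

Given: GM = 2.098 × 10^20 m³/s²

Convert to SI: r = 24.22 Mm = 2.422e+07 m.
Escape velocity comes from setting total energy to zero: ½v² − GM/r = 0 ⇒ v_esc = √(2GM / r).
v_esc = √(2 · 2.098e+20 / 2.422e+07) m/s ≈ 4.162e+06 m/s = 4162 km/s.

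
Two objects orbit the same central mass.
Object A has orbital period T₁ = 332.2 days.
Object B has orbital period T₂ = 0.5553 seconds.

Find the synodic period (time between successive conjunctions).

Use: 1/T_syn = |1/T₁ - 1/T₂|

Convert to SI: T₁ = 332.2 days = 2.87021e+07 s.
T_syn = |T₁ · T₂ / (T₁ − T₂)|.
T_syn = |2.87021e+07 · 0.5553 / (2.87021e+07 − 0.5553)| s ≈ 0.5553 s = 0.5553 seconds.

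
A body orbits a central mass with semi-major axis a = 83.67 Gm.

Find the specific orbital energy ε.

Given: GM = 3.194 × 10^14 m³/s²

Convert to SI: a = 83.67 Gm = 8.367e+10 m.
ε = −GM / (2a).
ε = −3.194e+14 / (2 · 8.367e+10) J/kg ≈ -1909 J/kg = -1.909 kJ/kg.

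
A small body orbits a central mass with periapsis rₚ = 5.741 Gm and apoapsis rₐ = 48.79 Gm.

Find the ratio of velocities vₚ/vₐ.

Convert to SI: rₚ = 5.741 Gm = 5.741e+09 m; rₐ = 48.79 Gm = 4.879e+10 m.
Conservation of angular momentum gives rₚvₚ = rₐvₐ, so vₚ/vₐ = rₐ/rₚ.
vₚ/vₐ = 4.879e+10 / 5.741e+09 ≈ 8.499.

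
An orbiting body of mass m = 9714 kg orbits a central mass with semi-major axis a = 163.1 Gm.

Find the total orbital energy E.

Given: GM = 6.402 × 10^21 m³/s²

Convert to SI: a = 163.1 Gm = 1.631e+11 m.
E = −GMm / (2a).
E = −6.402e+21 · 9714 / (2 · 1.631e+11) J ≈ -1.906e+14 J = -190.6 TJ.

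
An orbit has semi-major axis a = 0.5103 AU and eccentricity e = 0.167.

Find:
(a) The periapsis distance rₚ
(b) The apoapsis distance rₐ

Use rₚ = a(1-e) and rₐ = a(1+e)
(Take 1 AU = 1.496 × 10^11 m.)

Convert to SI: a = 0.5103 AU = 7.63409e+10 m.
(a) rₚ = a(1 − e) = 7.63409e+10 · (1 − 0.167) = 7.63409e+10 · 0.833 ≈ 6.359e+10 m = 0.4251 AU.
(b) rₐ = a(1 + e) = 7.63409e+10 · (1 + 0.167) = 7.63409e+10 · 1.167 ≈ 8.909e+10 m = 0.5955 AU.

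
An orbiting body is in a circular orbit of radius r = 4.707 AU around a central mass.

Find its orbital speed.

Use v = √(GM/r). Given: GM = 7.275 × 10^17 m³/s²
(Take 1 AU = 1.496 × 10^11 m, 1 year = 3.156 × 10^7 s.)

Convert to SI: r = 4.707 AU = 7.04167e+11 m.
For a circular orbit, gravity supplies the centripetal force, so v = √(GM / r).
v = √(7.275e+17 / 7.04167e+11) m/s ≈ 1016 m/s = 0.2144 AU/year.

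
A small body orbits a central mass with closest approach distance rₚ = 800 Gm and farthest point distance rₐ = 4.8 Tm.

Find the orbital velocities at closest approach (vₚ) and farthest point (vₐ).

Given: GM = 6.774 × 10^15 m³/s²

Convert to SI: rₚ = 800 Gm = 8e+11 m; rₐ = 4.8 Tm = 4.8e+12 m.
Use the vis-viva equation v² = GM(2/r − 1/a) with a = (rₚ + rₐ)/2 = (8e+11 + 4.8e+12)/2 = 2.8e+12 m.
vₚ = √(GM · (2/rₚ − 1/a)) = √(6.774e+15 · (2/8e+11 − 1/2.8e+12)) m/s ≈ 120.5 m/s = 120.5 m/s.
vₐ = √(GM · (2/rₐ − 1/a)) = √(6.774e+15 · (2/4.8e+12 − 1/2.8e+12)) m/s ≈ 20.08 m/s = 20.08 m/s.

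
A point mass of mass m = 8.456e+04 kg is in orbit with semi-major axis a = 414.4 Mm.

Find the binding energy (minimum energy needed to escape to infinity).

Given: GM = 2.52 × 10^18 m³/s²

Convert to SI: a = 414.4 Mm = 4.144e+08 m.
Total orbital energy is E = −GMm/(2a); binding energy is E_bind = −E = GMm/(2a).
E_bind = 2.52e+18 · 8.456e+04 / (2 · 4.144e+08) J ≈ 2.571e+14 J = 257.1 TJ.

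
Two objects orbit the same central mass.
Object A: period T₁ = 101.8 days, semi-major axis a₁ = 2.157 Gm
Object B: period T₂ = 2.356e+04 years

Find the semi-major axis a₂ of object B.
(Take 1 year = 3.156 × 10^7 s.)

Convert to SI: T₁ = 101.8 days = 8.79552e+06 s; a₁ = 2.157 Gm = 2.157e+09 m; T₂ = 2.356e+04 years = 7.43554e+11 s.
Kepler's third law: (T₁/T₂)² = (a₁/a₂)³ ⇒ a₂ = a₁ · (T₂/T₁)^(2/3).
T₂/T₁ = 7.43554e+11 / 8.79552e+06 = 84537.8.
a₂ = 2.157e+09 · (84537.8)^(2/3) m ≈ 4.155e+12 m = 4.155 Tm.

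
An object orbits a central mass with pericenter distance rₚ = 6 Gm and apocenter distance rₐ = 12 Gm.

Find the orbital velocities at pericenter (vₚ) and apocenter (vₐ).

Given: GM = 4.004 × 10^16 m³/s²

Convert to SI: rₚ = 6 Gm = 6e+09 m; rₐ = 12 Gm = 1.2e+10 m.
Use the vis-viva equation v² = GM(2/r − 1/a) with a = (rₚ + rₐ)/2 = (6e+09 + 1.2e+10)/2 = 9e+09 m.
vₚ = √(GM · (2/rₚ − 1/a)) = √(4.004e+16 · (2/6e+09 − 1/9e+09)) m/s ≈ 2983 m/s = 2.983 km/s.
vₐ = √(GM · (2/rₐ − 1/a)) = √(4.004e+16 · (2/1.2e+10 − 1/9e+09)) m/s ≈ 1491 m/s = 1.491 km/s.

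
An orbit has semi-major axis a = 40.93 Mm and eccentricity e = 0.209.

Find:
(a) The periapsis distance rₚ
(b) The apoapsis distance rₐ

Convert to SI: a = 40.93 Mm = 4.093e+07 m.
(a) rₚ = a(1 − e) = 4.093e+07 · (1 − 0.209) = 4.093e+07 · 0.791 ≈ 3.238e+07 m = 32.38 Mm.
(b) rₐ = a(1 + e) = 4.093e+07 · (1 + 0.209) = 4.093e+07 · 1.209 ≈ 4.948e+07 m = 49.48 Mm.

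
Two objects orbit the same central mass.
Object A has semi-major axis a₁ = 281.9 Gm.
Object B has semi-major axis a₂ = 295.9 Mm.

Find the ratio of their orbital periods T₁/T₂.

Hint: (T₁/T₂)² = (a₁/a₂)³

Convert to SI: a₁ = 281.9 Gm = 2.819e+11 m; a₂ = 295.9 Mm = 2.959e+08 m.
From Kepler's third law, (T₁/T₂)² = (a₁/a₂)³, so T₁/T₂ = (a₁/a₂)^(3/2).
a₁/a₂ = 2.819e+11 / 2.959e+08 = 952.687.
T₁/T₂ = (952.687)^(3/2) ≈ 2.941e+04.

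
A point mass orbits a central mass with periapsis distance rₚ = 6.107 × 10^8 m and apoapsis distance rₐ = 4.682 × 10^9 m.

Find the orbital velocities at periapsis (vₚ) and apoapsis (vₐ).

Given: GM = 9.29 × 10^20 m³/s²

Use the vis-viva equation v² = GM(2/r − 1/a) with a = (rₚ + rₐ)/2 = (6.107e+08 + 4.682e+09)/2 = 2.64635e+09 m.
vₚ = √(GM · (2/rₚ − 1/a)) = √(9.29e+20 · (2/6.107e+08 − 1/2.64635e+09)) m/s ≈ 1.641e+06 m/s = 1641 km/s.
vₐ = √(GM · (2/rₐ − 1/a)) = √(9.29e+20 · (2/4.682e+09 − 1/2.64635e+09)) m/s ≈ 2.14e+05 m/s = 214 km/s.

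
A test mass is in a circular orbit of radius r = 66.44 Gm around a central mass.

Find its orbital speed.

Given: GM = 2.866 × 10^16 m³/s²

Convert to SI: r = 66.44 Gm = 6.644e+10 m.
For a circular orbit, gravity supplies the centripetal force, so v = √(GM / r).
v = √(2.866e+16 / 6.644e+10) m/s ≈ 656.8 m/s = 656.8 m/s.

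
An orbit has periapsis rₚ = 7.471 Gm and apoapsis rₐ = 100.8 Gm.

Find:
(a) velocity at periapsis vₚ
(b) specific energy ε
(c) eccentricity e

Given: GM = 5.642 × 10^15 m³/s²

Convert to SI: rₚ = 7.471 Gm = 7.471e+09 m; rₐ = 100.8 Gm = 1.008e+11 m.
(a) With a = (rₚ + rₐ)/2 = 5.41355e+10 m, vₚ = √(GM (2/rₚ − 1/a)) = √(5.642e+15 · (2/7.471e+09 − 1/5.41355e+10)) m/s ≈ 1186 m/s
(b) With a = (rₚ + rₐ)/2 = 5.41355e+10 m, ε = −GM/(2a) = −5.642e+15/(2 · 5.41355e+10) J/kg ≈ -5.211e+04 J/kg
(c) e = (rₐ − rₚ)/(rₐ + rₚ) = (1.008e+11 − 7.471e+09)/(1.008e+11 + 7.471e+09) ≈ 0.862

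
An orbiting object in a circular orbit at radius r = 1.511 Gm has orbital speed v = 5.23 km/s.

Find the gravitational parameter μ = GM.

Convert to SI: r = 1.511 Gm = 1.511e+09 m; v = 5.23 km/s = 5230 m/s.
For a circular orbit v² = GM/r, so GM = v² · r.
GM = (5230)² · 1.511e+09 m³/s² ≈ 4.133e+16 m³/s² = 4.133 × 10^16 m³/s².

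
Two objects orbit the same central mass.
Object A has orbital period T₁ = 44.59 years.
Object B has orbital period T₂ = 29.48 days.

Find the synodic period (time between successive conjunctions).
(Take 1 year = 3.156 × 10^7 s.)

Convert to SI: T₁ = 44.59 years = 1.40726e+09 s; T₂ = 29.48 days = 2.54707e+06 s.
T_syn = |T₁ · T₂ / (T₁ − T₂)|.
T_syn = |1.40726e+09 · 2.54707e+06 / (1.40726e+09 − 2.54707e+06)| s ≈ 2.552e+06 s = 29.53 days.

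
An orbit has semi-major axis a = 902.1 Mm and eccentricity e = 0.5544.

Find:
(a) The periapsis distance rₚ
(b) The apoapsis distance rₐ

Convert to SI: a = 902.1 Mm = 9.021e+08 m.
(a) rₚ = a(1 − e) = 9.021e+08 · (1 − 0.5544) = 9.021e+08 · 0.4456 ≈ 4.02e+08 m = 402 Mm.
(b) rₐ = a(1 + e) = 9.021e+08 · (1 + 0.5544) = 9.021e+08 · 1.5544 ≈ 1.402e+09 m = 1.402 Gm.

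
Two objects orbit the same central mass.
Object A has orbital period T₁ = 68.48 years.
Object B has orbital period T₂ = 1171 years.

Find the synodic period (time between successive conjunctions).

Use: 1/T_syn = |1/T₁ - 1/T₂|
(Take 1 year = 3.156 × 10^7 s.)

Convert to SI: T₁ = 68.48 years = 2.16123e+09 s; T₂ = 1171 years = 3.69568e+10 s.
T_syn = |T₁ · T₂ / (T₁ − T₂)|.
T_syn = |2.16123e+09 · 3.69568e+10 / (2.16123e+09 − 3.69568e+10)| s ≈ 2.295e+09 s = 72.73 years.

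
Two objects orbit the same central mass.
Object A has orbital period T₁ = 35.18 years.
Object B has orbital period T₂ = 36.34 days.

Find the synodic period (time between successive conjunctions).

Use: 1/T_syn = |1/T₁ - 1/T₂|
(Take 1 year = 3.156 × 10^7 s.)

Convert to SI: T₁ = 35.18 years = 1.11028e+09 s; T₂ = 36.34 days = 3.13978e+06 s.
T_syn = |T₁ · T₂ / (T₁ − T₂)|.
T_syn = |1.11028e+09 · 3.13978e+06 / (1.11028e+09 − 3.13978e+06)| s ≈ 3.149e+06 s = 36.44 days.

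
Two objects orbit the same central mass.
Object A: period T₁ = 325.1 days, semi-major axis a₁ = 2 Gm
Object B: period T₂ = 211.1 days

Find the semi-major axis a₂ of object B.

Convert to SI: T₁ = 325.1 days = 2.80886e+07 s; a₁ = 2 Gm = 2e+09 m; T₂ = 211.1 days = 1.8239e+07 s.
Kepler's third law: (T₁/T₂)² = (a₁/a₂)³ ⇒ a₂ = a₁ · (T₂/T₁)^(2/3).
T₂/T₁ = 1.8239e+07 / 2.80886e+07 = 0.649339.
a₂ = 2e+09 · (0.649339)^(2/3) m ≈ 1.5e+09 m = 1.5 Gm.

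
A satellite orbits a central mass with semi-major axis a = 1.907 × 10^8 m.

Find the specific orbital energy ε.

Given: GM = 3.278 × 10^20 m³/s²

ε = −GM / (2a).
ε = −3.278e+20 / (2 · 1.907e+08) J/kg ≈ -8.595e+11 J/kg = -859.5 GJ/kg.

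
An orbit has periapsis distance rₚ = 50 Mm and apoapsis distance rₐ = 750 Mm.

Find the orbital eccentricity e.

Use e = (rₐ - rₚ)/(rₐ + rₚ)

Convert to SI: rₚ = 50 Mm = 5e+07 m; rₐ = 750 Mm = 7.5e+08 m.
e = (rₐ − rₚ) / (rₐ + rₚ).
e = (7.5e+08 − 5e+07) / (7.5e+08 + 5e+07) = 7e+08 / 8e+08 ≈ 0.875.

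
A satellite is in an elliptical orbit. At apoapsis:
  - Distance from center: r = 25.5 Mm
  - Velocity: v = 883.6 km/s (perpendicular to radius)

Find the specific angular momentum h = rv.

Convert to SI: r = 25.5 Mm = 2.55e+07 m; v = 883.6 km/s = 883600 m/s.
With v perpendicular to r, h = r · v.
h = 2.55e+07 · 883600 m²/s ≈ 2.253e+13 m²/s.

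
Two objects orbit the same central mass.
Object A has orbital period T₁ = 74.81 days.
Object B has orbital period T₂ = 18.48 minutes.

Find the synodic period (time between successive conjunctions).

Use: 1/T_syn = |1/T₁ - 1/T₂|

Convert to SI: T₁ = 74.81 days = 6.46358e+06 s; T₂ = 18.48 minutes = 1108.8 s.
T_syn = |T₁ · T₂ / (T₁ − T₂)|.
T_syn = |6.46358e+06 · 1108.8 / (6.46358e+06 − 1108.8)| s ≈ 1109 s = 18.48 minutes.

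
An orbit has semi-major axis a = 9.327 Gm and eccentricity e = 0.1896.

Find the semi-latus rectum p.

Convert to SI: a = 9.327 Gm = 9.327e+09 m.
p = a (1 − e²).
p = 9.327e+09 · (1 − (0.1896)²) = 9.327e+09 · 0.964052 ≈ 8.992e+09 m = 8.992 Gm.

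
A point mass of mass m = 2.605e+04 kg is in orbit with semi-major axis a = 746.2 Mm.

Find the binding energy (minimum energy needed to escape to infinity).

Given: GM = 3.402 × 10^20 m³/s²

Convert to SI: a = 746.2 Mm = 7.462e+08 m.
Total orbital energy is E = −GMm/(2a); binding energy is E_bind = −E = GMm/(2a).
E_bind = 3.402e+20 · 2.605e+04 / (2 · 7.462e+08) J ≈ 5.938e+15 J = 5.938 PJ.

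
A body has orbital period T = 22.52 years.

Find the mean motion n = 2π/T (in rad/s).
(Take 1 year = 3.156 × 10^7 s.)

Convert to SI: T = 22.52 years = 7.10731e+08 s.
n = 2π / T.
n = 2π / 7.10731e+08 s ≈ 8.84e-09 rad/s.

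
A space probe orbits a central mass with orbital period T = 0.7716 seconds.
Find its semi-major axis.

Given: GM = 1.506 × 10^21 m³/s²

Invert Kepler's third law: a = (GM · T² / (4π²))^(1/3).
Substituting T = 0.7716 s and GM = 1.506e+21 m³/s²:
a = (1.506e+21 · (0.7716)² / (4π²))^(1/3) m
a ≈ 2.832e+06 m = 2.832 Mm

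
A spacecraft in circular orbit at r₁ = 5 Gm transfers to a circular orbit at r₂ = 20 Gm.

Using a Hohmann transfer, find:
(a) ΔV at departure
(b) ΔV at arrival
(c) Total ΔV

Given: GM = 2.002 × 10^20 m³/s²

Convert to SI: r₁ = 5 Gm = 5e+09 m; r₂ = 20 Gm = 2e+10 m.
Transfer semi-major axis: a_t = (r₁ + r₂)/2 = (5e+09 + 2e+10)/2 = 1.25e+10 m.
Circular speeds: v₁ = √(GM/r₁) = 200100 m/s, v₂ = √(GM/r₂) = 100050 m/s.
Transfer speeds (vis-viva v² = GM(2/r − 1/a_t)): v₁ᵗ = 253109 m/s, v₂ᵗ = 63277.2 m/s.
(a) ΔV₁ = |v₁ᵗ − v₁| ≈ 5.301e+04 m/s = 53.01 km/s.
(b) ΔV₂ = |v₂ − v₂ᵗ| ≈ 3.677e+04 m/s = 36.77 km/s.
(c) ΔV_total = ΔV₁ + ΔV₂ ≈ 8.978e+04 m/s = 89.78 km/s.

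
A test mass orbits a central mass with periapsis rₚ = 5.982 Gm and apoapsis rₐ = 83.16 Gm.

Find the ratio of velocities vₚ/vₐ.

Convert to SI: rₚ = 5.982 Gm = 5.982e+09 m; rₐ = 83.16 Gm = 8.316e+10 m.
Conservation of angular momentum gives rₚvₚ = rₐvₐ, so vₚ/vₐ = rₐ/rₚ.
vₚ/vₐ = 8.316e+10 / 5.982e+09 ≈ 13.9.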